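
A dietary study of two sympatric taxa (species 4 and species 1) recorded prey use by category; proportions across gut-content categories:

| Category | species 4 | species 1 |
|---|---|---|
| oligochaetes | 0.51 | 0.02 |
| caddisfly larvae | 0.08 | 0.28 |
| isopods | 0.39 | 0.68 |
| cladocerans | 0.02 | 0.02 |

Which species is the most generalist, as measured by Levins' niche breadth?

species 4

Σp_4ᵢ² = 0.51² + 0.08² + 0.39² + 0.02² = 0.2601 + 0.0064 + 0.1521 + 0.0004 = 0.4190
B_4 = 1 / 0.4190 = 2.3866
Σp_1ᵢ² = 0.02² + 0.28² + 0.68² + 0.02² = 0.0004 + 0.0784 + 0.4624 + 0.0004 = 0.5416
B_1 = 1 / 0.5416 = 1.8464
Highest B → broadest niche (most generalist): species 4 (B = 2.39).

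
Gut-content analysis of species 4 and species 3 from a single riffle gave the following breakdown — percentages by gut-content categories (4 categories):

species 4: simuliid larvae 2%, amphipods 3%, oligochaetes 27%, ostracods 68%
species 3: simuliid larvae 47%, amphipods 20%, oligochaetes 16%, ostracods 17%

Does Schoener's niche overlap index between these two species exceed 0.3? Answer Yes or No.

Convert percentages to proportions (divide by 100).
Σ|p₁ᵢ − p₂ᵢ| = 0.45 + 0.17 + 0.11 + 0.51 = 1.24
D = 1 − ½ × 1.24 = 1 − 0.620 = 0.3800
D = 0.3800 > 0.3 → Yes.

Yes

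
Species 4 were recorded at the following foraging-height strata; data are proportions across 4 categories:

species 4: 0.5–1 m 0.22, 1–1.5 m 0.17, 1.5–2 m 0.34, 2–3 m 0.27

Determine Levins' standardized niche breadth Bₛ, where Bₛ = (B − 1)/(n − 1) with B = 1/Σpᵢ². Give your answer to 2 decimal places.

Σpᵢ² = 0.22² + 0.17² + 0.34² + 0.27² = 0.0484 + 0.0289 + 0.1156 + 0.0729 = 0.2658
B = 1 / 0.2658 = 3.7622
Bₛ = (B − 1)/(n − 1) = (3.7622 − 1)/(4 − 1) = 2.7622/3 = 0.9207

0.92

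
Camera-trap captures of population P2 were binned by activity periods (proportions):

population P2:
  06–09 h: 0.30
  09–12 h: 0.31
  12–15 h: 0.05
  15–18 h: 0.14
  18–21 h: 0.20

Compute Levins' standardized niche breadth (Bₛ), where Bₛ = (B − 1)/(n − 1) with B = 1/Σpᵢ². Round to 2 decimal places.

Σpᵢ² = 0.30² + 0.31² + 0.05² + 0.14² + 0.20² = 0.0900 + 0.0961 + 0.0025 + 0.0196 + 0.0400 = 0.2482
B = 1 / 0.2482 = 4.0290
Bₛ = (B − 1)/(n − 1) = (4.0290 − 1)/(5 − 1) = 3.0290/4 = 0.7573

0.76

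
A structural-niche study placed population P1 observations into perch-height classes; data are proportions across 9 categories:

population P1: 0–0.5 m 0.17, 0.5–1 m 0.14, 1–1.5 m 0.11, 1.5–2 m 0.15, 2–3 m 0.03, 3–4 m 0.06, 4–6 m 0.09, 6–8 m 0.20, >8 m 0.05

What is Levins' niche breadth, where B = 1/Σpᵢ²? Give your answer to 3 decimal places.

Σpᵢ² = 0.17² + 0.14² + 0.11² + 0.15² + 0.03² + 0.06² + 0.09² + 0.20² + 0.05² = 0.0289 + 0.0196 + 0.0121 + 0.0225 + 0.0009 + 0.0036 + 0.0081 + 0.0400 + 0.0025 = 0.1382
B = 1 / 0.1382 = 7.23589

7.236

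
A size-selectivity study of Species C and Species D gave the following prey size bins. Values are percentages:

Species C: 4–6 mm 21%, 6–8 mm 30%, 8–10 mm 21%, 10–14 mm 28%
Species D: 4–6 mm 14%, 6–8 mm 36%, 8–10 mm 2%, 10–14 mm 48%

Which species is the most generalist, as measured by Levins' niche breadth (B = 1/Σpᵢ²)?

Species C

Convert percentages to proportions (divide by 100).
Σp_Cᵢ² = 0.21² + 0.30² + 0.21² + 0.28² = 0.0441 + 0.0900 + 0.0441 + 0.0784 = 0.2566
B_C = 1 / 0.2566 = 3.8971
Σp_Dᵢ² = 0.14² + 0.36² + 0.02² + 0.48² = 0.0196 + 0.1296 + 0.0004 + 0.2304 = 0.3800
B_D = 1 / 0.3800 = 2.6316
Highest B → broadest niche (most generalist): Species C (B = 3.90).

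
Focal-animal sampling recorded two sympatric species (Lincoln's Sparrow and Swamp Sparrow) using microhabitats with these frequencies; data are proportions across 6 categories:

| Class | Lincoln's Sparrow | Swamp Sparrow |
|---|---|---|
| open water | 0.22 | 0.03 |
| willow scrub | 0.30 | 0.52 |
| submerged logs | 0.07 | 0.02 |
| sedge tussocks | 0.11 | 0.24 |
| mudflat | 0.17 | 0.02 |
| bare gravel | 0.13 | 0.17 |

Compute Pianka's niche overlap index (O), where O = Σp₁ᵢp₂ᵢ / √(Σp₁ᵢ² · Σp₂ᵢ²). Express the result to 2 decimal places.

Σ p₁ᵢp₂ᵢ = 0.0066 + 0.1560 + 0.0014 + 0.0264 + 0.0034 + 0.0221 = 0.2159
Σp_1ᵢ² = 0.22² + 0.30² + 0.07² + 0.11² + 0.17² + 0.13² = 0.0484 + 0.0900 + 0.0049 + 0.0121 + 0.0289 + 0.0169 = 0.2012
Σp_2ᵢ² = 0.03² + 0.52² + 0.02² + 0.24² + 0.02² + 0.17² = 0.0009 + 0.2704 + 0.0004 + 0.0576 + 0.0004 + 0.0289 = 0.3586
O = 0.2159 / √(0.2012 × 0.3586) = 0.2159 / 0.26861 = 0.8038

0.80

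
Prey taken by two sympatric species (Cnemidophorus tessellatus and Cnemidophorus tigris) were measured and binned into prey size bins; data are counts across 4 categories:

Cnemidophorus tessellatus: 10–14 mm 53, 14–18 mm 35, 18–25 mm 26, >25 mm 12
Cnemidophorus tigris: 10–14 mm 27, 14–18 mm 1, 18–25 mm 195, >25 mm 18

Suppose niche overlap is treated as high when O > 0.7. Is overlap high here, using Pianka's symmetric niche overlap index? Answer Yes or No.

No

Proportions for Cnemidophorus tessellatus (n=126): 53/126=0.4206, 35/126=0.2778, 26/126=0.2063, 12/126=0.0952
Proportions for Cnemidophorus tigris (n=241): 27/241=0.1120, 1/241=0.0041, 195/241=0.8091, 18/241=0.0747
Σ p₁ᵢp₂ᵢ = 0.047107 + 0.001139 + 0.166917 + 0.007111 = 0.222274
Σp_1ᵢ² = 0.4206² + 0.2778² + 0.2063² + 0.0952² = 0.176904 + 0.077173 + 0.042560 + 0.009063 = 0.305700
Σp_2ᵢ² = 0.1120² + 0.0041² + 0.8091² + 0.0747² = 0.012544 + 0.000017 + 0.654643 + 0.005580 = 0.672784
O = 0.222274 / √(0.305700 × 0.672784) = 0.222274 / 0.4535086 = 0.4901
O = 0.4901 < 0.7 → No.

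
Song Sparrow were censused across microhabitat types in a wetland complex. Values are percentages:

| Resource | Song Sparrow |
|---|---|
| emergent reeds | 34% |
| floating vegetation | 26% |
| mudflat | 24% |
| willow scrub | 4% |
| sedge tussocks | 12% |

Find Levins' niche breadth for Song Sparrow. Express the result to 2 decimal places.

Convert percentages to proportions (divide by 100).
Σpᵢ² = 0.34² + 0.26² + 0.24² + 0.04² + 0.12² = 0.1156 + 0.0676 + 0.0576 + 0.0016 + 0.0144 = 0.2568
B = 1 / 0.2568 = 3.8941

3.89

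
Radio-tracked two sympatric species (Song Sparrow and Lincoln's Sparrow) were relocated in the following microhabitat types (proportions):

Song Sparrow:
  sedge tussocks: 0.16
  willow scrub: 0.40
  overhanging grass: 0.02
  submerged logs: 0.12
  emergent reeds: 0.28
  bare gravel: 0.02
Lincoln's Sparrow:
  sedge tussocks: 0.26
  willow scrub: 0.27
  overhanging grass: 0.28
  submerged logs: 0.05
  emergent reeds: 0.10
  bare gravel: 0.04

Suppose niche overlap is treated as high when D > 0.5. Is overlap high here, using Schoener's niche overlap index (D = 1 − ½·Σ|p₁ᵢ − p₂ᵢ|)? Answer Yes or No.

Σ|p₁ᵢ − p₂ᵢ| = 0.10 + 0.13 + 0.26 + 0.07 + 0.18 + 0.02 = 0.76
D = 1 − ½ × 0.76 = 1 − 0.380 = 0.6200
D = 0.6200 > 0.5 → Yes.

Yes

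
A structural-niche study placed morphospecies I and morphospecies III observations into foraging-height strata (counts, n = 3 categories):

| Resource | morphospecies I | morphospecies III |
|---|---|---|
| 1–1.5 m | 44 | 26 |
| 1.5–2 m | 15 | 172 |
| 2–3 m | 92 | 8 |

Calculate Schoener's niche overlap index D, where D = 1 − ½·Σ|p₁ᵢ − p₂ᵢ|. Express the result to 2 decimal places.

0.26

Proportions for morphospecies I (n=151): 44/151=0.2914, 15/151=0.0993, 92/151=0.6093
Proportions for morphospecies III (n=206): 26/206=0.1262, 172/206=0.8350, 8/206=0.0388
Σ|p₁ᵢ − p₂ᵢ| = 0.1652 + 0.7357 + 0.5705 = 1.4714
D = 1 − ½ × 1.4714 = 1 − 0.73570 = 0.26430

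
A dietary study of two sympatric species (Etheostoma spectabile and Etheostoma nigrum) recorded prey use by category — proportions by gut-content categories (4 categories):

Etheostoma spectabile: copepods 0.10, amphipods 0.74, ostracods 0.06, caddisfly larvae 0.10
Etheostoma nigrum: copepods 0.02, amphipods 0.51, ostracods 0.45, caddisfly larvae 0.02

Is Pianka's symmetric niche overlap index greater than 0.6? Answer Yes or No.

Σ p₁ᵢp₂ᵢ = 0.0020 + 0.3774 + 0.0270 + 0.0020 = 0.4084
Σp_1ᵢ² = 0.10² + 0.74² + 0.06² + 0.10² = 0.0100 + 0.5476 + 0.0036 + 0.0100 = 0.5712
Σp_2ᵢ² = 0.02² + 0.51² + 0.45² + 0.02² = 0.0004 + 0.2601 + 0.2025 + 0.0004 = 0.4634
O = 0.4084 / √(0.5712 × 0.4634) = 0.4084 / 0.51448 = 0.7938
O = 0.7938 > 0.6 → Yes.

Yes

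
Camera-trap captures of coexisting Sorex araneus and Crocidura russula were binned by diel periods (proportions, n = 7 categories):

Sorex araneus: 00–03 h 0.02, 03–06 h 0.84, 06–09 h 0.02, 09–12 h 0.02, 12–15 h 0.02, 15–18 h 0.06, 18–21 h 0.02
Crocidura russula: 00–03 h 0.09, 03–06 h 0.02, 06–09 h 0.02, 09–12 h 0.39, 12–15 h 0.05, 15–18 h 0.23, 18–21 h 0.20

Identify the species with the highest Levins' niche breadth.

Σp_aranᵢ² = 0.02² + 0.84² + 0.02² + 0.02² + 0.02² + 0.06² + 0.02² = 0.0004 + 0.7056 + 0.0004 + 0.0004 + 0.0004 + 0.0036 + 0.0004 = 0.7112
B_aran = 1 / 0.7112 = 1.4061
Σp_russᵢ² = 0.09² + 0.02² + 0.02² + 0.39² + 0.05² + 0.23² + 0.20² = 0.0081 + 0.0004 + 0.0004 + 0.1521 + 0.0025 + 0.0529 + 0.0400 = 0.2564
B_russ = 1 / 0.2564 = 3.9002
Highest B → broadest niche (most generalist): Crocidura russula (B = 3.90).

Crocidura russula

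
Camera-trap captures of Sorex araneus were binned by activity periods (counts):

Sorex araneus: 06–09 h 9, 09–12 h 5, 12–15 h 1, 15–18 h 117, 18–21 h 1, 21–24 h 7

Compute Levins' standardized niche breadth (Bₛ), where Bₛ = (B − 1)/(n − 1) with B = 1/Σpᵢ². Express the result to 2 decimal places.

0.08

Proportions for Sorex araneus (n=140): 9/140=0.0643, 5/140=0.0357, 1/140=0.0071, 117/140=0.8357, 1/140=0.0071, 7/140=0.0500
Σpᵢ² = 0.0643² + 0.0357² + 0.0071² + 0.8357² + 0.0071² + 0.0500² = 0.004134 + 0.001274 + 0.000050 + 0.698394 + 0.000050 + 0.002500 = 0.706402
B = 1 / 0.706402 = 1.4156
Bₛ = (B − 1)/(n − 1) = (1.4156 − 1)/(6 − 1) = 0.4156/5 = 0.0831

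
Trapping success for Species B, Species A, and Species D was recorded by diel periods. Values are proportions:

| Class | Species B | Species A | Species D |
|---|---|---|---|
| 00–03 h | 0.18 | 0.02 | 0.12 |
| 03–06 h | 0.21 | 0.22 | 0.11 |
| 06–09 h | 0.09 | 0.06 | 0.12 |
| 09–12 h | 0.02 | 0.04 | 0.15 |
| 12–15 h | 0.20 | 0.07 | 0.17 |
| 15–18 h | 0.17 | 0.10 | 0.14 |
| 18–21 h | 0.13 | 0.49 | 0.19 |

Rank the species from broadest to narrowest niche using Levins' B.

Species D > Species B > Species A

Σp_Bᵢ² = 0.18² + 0.21² + 0.09² + 0.02² + 0.20² + 0.17² + 0.13² = 0.0324 + 0.0441 + 0.0081 + 0.0004 + 0.0400 + 0.0289 + 0.0169 = 0.1708
B_B = 1 / 0.1708 = 5.8548
Σp_Aᵢ² = 0.02² + 0.22² + 0.06² + 0.04² + 0.07² + 0.10² + 0.49² = 0.0004 + 0.0484 + 0.0036 + 0.0016 + 0.0049 + 0.0100 + 0.2401 = 0.3090
B_A = 1 / 0.3090 = 3.2362
Σp_Dᵢ² = 0.12² + 0.11² + 0.12² + 0.15² + 0.17² + 0.14² + 0.19² = 0.0144 + 0.0121 + 0.0144 + 0.0225 + 0.0289 + 0.0196 + 0.0361 = 0.1480
B_D = 1 / 0.1480 = 6.7568
Ranking by B (broadest → narrowest): Species D (6.76) > Species B (5.85) > Species A (3.24)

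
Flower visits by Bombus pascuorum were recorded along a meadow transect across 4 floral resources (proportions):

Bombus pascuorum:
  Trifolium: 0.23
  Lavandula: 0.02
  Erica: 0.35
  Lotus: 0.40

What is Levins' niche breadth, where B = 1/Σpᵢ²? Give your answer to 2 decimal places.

2.98

Σpᵢ² = 0.23² + 0.02² + 0.35² + 0.40² = 0.0529 + 0.0004 + 0.1225 + 0.1600 = 0.3358
B = 1 / 0.3358 = 2.9780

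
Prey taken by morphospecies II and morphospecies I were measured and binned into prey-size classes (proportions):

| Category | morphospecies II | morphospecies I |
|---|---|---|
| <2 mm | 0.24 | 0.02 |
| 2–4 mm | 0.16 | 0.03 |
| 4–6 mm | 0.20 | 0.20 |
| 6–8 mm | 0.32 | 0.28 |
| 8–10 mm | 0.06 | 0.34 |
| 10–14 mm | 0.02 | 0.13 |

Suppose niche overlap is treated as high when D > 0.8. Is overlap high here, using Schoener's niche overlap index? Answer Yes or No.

Σ|p₁ᵢ − p₂ᵢ| = 0.22 + 0.13 + 0.00 + 0.04 + 0.28 + 0.11 = 0.78
D = 1 − ½ × 0.78 = 1 − 0.390 = 0.6100
D = 0.6100 < 0.8 → No.

No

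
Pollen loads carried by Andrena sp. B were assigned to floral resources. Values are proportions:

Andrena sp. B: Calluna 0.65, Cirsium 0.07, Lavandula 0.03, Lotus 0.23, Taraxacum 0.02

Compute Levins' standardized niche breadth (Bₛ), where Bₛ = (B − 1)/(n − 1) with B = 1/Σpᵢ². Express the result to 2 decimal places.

0.27

Σpᵢ² = 0.65² + 0.07² + 0.03² + 0.23² + 0.02² = 0.4225 + 0.0049 + 0.0009 + 0.0529 + 0.0004 = 0.4816
B = 1 / 0.4816 = 2.0764
Bₛ = (B − 1)/(n − 1) = (2.0764 − 1)/(5 − 1) = 1.0764/4 = 0.2691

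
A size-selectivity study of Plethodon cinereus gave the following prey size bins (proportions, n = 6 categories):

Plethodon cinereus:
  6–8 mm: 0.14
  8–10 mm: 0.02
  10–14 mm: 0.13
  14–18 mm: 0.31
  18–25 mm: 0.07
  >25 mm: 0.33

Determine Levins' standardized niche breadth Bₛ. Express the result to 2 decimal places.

Σpᵢ² = 0.14² + 0.02² + 0.13² + 0.31² + 0.07² + 0.33² = 0.0196 + 0.0004 + 0.0169 + 0.0961 + 0.0049 + 0.1089 = 0.2468
B = 1 / 0.2468 = 4.0519
Bₛ = (B − 1)/(n − 1) = (4.0519 − 1)/(6 − 1) = 3.0519/5 = 0.6104

0.61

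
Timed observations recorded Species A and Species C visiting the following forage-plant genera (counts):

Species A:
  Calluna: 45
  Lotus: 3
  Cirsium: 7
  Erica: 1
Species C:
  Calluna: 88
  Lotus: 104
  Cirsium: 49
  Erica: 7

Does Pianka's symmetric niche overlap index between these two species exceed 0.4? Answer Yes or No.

Yes

Proportions for Species A (n=56): 45/56=0.8036, 3/56=0.0536, 7/56=0.1250, 1/56=0.0179
Proportions for Species C (n=248): 88/248=0.3548, 104/248=0.4194, 49/248=0.1976, 7/248=0.0282
Σ p₁ᵢp₂ᵢ = 0.285117 + 0.022480 + 0.024700 + 0.000505 = 0.332802
Σp_1ᵢ² = 0.8036² + 0.0536² + 0.1250² + 0.0179² = 0.645773 + 0.002873 + 0.015625 + 0.000320 = 0.664591
Σp_2ᵢ² = 0.3548² + 0.4194² + 0.1976² + 0.0282² = 0.125883 + 0.175896 + 0.039046 + 0.000795 = 0.341620
O = 0.332802 / √(0.664591 × 0.341620) = 0.332802 / 0.4764846 = 0.6985
O = 0.6985 > 0.4 → Yes.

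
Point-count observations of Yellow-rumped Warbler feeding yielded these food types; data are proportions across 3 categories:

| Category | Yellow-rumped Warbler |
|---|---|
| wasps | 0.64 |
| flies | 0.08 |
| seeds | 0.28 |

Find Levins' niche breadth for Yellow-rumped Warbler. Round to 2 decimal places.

2.02

Σpᵢ² = 0.64² + 0.08² + 0.28² = 0.4096 + 0.0064 + 0.0784 = 0.4944
B = 1 / 0.4944 = 2.0227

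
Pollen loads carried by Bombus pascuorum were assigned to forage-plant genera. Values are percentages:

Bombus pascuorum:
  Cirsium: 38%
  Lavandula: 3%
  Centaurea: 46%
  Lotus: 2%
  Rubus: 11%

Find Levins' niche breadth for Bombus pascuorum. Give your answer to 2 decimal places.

Convert percentages to proportions (divide by 100).
Σpᵢ² = 0.38² + 0.03² + 0.46² + 0.02² + 0.11² = 0.1444 + 0.0009 + 0.2116 + 0.0004 + 0.0121 = 0.3694
B = 1 / 0.3694 = 2.7071

2.71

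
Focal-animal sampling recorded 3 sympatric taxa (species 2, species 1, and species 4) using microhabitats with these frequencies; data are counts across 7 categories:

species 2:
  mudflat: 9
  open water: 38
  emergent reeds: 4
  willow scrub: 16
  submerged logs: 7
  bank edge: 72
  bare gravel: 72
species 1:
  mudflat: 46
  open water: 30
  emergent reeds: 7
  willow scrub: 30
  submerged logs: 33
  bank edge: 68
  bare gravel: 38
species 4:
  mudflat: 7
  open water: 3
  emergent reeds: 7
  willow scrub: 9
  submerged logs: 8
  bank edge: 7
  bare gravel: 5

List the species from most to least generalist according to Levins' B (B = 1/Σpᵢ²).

species 4 > species 1 > species 2

Proportions for species 2 (n=218): 9/218=0.0413, 38/218=0.1743, 4/218=0.0183, 16/218=0.0734, 7/218=0.0321, 72/218=0.3303, 72/218=0.3303
Proportions for species 1 (n=252): 46/252=0.1825, 30/252=0.1190, 7/252=0.0278, 30/252=0.1190, 33/252=0.1310, 68/252=0.2698, 38/252=0.1508
Proportions for species 4 (n=46): 7/46=0.1522, 3/46=0.0652, 7/46=0.1522, 9/46=0.1957, 8/46=0.1739, 7/46=0.1522, 5/46=0.1087
Σp_2ᵢ² = 0.0413² + 0.1743² + 0.0183² + 0.0734² + 0.0321² + 0.3303² + 0.3303² = 0.001706 + 0.030380 + 0.000335 + 0.005388 + 0.001030 + 0.109098 + 0.109098 = 0.257035
B_2 = 1 / 0.257035 = 3.8905
Σp_1ᵢ² = 0.1825² + 0.1190² + 0.0278² + 0.1190² + 0.1310² + 0.2698² + 0.1508² = 0.033306 + 0.014161 + 0.000773 + 0.014161 + 0.017161 + 0.072792 + 0.022741 = 0.175095
B_1 = 1 / 0.175095 = 5.7112
Σp_4ᵢ² = 0.1522² + 0.0652² + 0.1522² + 0.1957² + 0.1739² + 0.1522² + 0.1087² = 0.023165 + 0.004251 + 0.023165 + 0.038298 + 0.030241 + 0.023165 + 0.011816 = 0.154101
B_4 = 1 / 0.154101 = 6.4893
Ranking by B (broadest → narrowest): species 4 (6.49) > species 1 (5.71) > species 2 (3.89)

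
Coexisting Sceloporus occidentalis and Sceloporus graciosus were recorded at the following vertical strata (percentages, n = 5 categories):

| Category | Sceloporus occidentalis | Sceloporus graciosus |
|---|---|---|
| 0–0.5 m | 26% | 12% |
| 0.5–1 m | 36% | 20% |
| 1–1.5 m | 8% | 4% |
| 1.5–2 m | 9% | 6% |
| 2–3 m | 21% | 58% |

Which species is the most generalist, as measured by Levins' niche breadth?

Sceloporus occidentalis

Convert percentages to proportions (divide by 100).
Σp_occiᵢ² = 0.26² + 0.36² + 0.08² + 0.09² + 0.21² = 0.0676 + 0.1296 + 0.0064 + 0.0081 + 0.0441 = 0.2558
B_occi = 1 / 0.2558 = 3.9093
Σp_gracᵢ² = 0.12² + 0.20² + 0.04² + 0.06² + 0.58² = 0.0144 + 0.0400 + 0.0016 + 0.0036 + 0.3364 = 0.3960
B_grac = 1 / 0.3960 = 2.5253
Highest B → broadest niche (most generalist): Sceloporus occidentalis (B = 3.91).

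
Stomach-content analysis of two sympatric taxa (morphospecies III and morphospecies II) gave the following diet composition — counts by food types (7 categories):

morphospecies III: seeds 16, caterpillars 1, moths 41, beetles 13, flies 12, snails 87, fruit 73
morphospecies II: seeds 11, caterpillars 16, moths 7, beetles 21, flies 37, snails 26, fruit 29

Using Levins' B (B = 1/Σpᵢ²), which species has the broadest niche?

Proportions for morphospecies III (n=243): 16/243=0.0658, 1/243=0.0041, 41/243=0.1687, 13/243=0.0535, 12/243=0.0494, 87/243=0.3580, 73/243=0.3004
Proportions for morphospecies II (n=147): 11/147=0.0748, 16/147=0.1088, 7/147=0.0476, 21/147=0.1429, 37/147=0.2517, 26/147=0.1769, 29/147=0.1973
Σp_IIIᵢ² = 0.0658² + 0.0041² + 0.1687² + 0.0535² + 0.0494² + 0.3580² + 0.3004² = 0.004330 + 0.000017 + 0.028460 + 0.002862 + 0.002440 + 0.128164 + 0.090240 = 0.256513
B_III = 1 / 0.256513 = 3.8984
Σp_IIᵢ² = 0.0748² + 0.1088² + 0.0476² + 0.1429² + 0.2517² + 0.1769² + 0.1973² = 0.005595 + 0.011837 + 0.002266 + 0.020420 + 0.063353 + 0.031294 + 0.038927 = 0.173692
B_II = 1 / 0.173692 = 5.7573
Highest B → broadest niche (most generalist): morphospecies II (B = 5.76).

morphospecies II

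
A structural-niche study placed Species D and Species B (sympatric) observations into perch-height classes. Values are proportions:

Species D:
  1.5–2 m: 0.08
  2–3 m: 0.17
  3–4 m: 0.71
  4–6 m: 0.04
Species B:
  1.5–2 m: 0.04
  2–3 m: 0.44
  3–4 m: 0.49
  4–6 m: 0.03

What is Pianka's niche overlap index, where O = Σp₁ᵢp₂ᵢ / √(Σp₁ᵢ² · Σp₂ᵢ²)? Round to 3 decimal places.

Σ p₁ᵢp₂ᵢ = 0.0032 + 0.0748 + 0.3479 + 0.0012 = 0.4271
Σp_1ᵢ² = 0.08² + 0.17² + 0.71² + 0.04² = 0.0064 + 0.0289 + 0.5041 + 0.0016 = 0.5410
Σp_2ᵢ² = 0.04² + 0.44² + 0.49² + 0.03² = 0.0016 + 0.1936 + 0.2401 + 0.0009 = 0.4362
O = 0.4271 / √(0.5410 × 0.4362) = 0.4271 / 0.485782 = 0.87920

0.879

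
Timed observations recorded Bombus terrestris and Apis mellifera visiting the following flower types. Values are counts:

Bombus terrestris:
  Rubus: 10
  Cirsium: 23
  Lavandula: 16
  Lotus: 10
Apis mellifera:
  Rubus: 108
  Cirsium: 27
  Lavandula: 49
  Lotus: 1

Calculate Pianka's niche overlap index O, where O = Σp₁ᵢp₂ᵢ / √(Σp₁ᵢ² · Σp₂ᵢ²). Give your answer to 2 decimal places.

0.65

Proportions for Bombus terrestris (n=59): 10/59=0.1695, 23/59=0.3898, 16/59=0.2712, 10/59=0.1695
Proportions for Apis mellifera (n=185): 108/185=0.5838, 27/185=0.1459, 49/185=0.2649, 1/185=0.0054
Σ p₁ᵢp₂ᵢ = 0.098954 + 0.056872 + 0.071841 + 0.000915 = 0.228582
Σp_1ᵢ² = 0.1695² + 0.3898² + 0.2712² + 0.1695² = 0.028730 + 0.151944 + 0.073549 + 0.028730 = 0.282953
Σp_2ᵢ² = 0.5838² + 0.1459² + 0.2649² + 0.0054² = 0.340822 + 0.021287 + 0.070172 + 0.000029 = 0.432310
O = 0.228582 / √(0.282953 × 0.432310) = 0.228582 / 0.3497476 = 0.6536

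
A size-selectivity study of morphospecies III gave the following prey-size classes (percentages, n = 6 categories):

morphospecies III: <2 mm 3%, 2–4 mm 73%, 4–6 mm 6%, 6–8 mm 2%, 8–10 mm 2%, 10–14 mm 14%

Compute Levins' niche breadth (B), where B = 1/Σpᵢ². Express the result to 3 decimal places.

Convert percentages to proportions (divide by 100).
Σpᵢ² = 0.03² + 0.73² + 0.06² + 0.02² + 0.02² + 0.14² = 0.0009 + 0.5329 + 0.0036 + 0.0004 + 0.0004 + 0.0196 = 0.5578
B = 1 / 0.5578 = 1.79276

1.793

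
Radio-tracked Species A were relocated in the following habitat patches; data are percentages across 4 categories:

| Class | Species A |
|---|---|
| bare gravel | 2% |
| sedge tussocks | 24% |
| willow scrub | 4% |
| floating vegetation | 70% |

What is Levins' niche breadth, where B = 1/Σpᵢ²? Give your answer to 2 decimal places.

1.82

Convert percentages to proportions (divide by 100).
Σpᵢ² = 0.02² + 0.24² + 0.04² + 0.70² = 0.0004 + 0.0576 + 0.0016 + 0.4900 = 0.5496
B = 1 / 0.5496 = 1.8195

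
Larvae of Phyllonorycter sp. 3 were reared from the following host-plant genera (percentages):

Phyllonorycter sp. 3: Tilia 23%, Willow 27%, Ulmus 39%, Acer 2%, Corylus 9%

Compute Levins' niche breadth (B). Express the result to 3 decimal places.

3.492

Convert percentages to proportions (divide by 100).
Σpᵢ² = 0.23² + 0.27² + 0.39² + 0.02² + 0.09² = 0.0529 + 0.0729 + 0.1521 + 0.0004 + 0.0081 = 0.2864
B = 1 / 0.2864 = 3.49162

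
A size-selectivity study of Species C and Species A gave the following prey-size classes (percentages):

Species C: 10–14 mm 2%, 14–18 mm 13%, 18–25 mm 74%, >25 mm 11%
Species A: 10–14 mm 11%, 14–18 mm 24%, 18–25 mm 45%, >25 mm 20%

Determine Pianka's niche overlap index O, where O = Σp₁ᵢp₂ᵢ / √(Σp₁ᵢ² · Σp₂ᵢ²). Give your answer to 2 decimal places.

0.92

Convert percentages to proportions (divide by 100).
Σ p₁ᵢp₂ᵢ = 0.0022 + 0.0312 + 0.3330 + 0.0220 = 0.3884
Σp_1ᵢ² = 0.02² + 0.13² + 0.74² + 0.11² = 0.0004 + 0.0169 + 0.5476 + 0.0121 = 0.5770
Σp_2ᵢ² = 0.11² + 0.24² + 0.45² + 0.20² = 0.0121 + 0.0576 + 0.2025 + 0.0400 = 0.3122
O = 0.3884 / √(0.5770 × 0.3122) = 0.3884 / 0.42443 = 0.9151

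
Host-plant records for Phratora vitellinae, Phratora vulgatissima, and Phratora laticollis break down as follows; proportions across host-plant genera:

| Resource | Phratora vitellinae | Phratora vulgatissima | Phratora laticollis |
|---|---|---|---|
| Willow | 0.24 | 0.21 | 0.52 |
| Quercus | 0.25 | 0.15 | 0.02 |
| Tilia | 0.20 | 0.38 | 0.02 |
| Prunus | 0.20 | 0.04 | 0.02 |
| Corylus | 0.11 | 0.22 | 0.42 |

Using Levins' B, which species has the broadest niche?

Σp_viteᵢ² = 0.24² + 0.25² + 0.20² + 0.20² + 0.11² = 0.0576 + 0.0625 + 0.0400 + 0.0400 + 0.0121 = 0.2122
B_vite = 1 / 0.2122 = 4.7125
Σp_vulgᵢ² = 0.21² + 0.15² + 0.38² + 0.04² + 0.22² = 0.0441 + 0.0225 + 0.1444 + 0.0016 + 0.0484 = 0.2610
B_vulg = 1 / 0.2610 = 3.8314
Σp_latiᵢ² = 0.52² + 0.02² + 0.02² + 0.02² + 0.42² = 0.2704 + 0.0004 + 0.0004 + 0.0004 + 0.1764 = 0.4480
B_lati = 1 / 0.4480 = 2.2321
Highest B → broadest niche (most generalist): Phratora vitellinae (B = 4.71).

Phratora vitellinae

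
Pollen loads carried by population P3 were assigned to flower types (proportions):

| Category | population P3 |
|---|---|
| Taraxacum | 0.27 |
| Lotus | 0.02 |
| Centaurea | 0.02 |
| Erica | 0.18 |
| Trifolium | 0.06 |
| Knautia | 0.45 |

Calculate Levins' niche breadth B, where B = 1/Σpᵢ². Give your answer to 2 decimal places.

Σpᵢ² = 0.27² + 0.02² + 0.02² + 0.18² + 0.06² + 0.45² = 0.0729 + 0.0004 + 0.0004 + 0.0324 + 0.0036 + 0.2025 = 0.3122
B = 1 / 0.3122 = 3.2031

3.20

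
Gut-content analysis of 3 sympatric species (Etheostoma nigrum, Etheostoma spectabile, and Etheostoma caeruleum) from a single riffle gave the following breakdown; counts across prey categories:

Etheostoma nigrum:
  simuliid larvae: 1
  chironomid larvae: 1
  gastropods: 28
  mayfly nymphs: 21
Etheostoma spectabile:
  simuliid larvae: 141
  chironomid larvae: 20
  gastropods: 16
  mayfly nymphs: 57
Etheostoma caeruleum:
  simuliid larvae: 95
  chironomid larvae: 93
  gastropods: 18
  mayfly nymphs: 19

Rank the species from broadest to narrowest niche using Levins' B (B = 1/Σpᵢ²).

Proportions for Etheostoma nigrum (n=51): 1/51=0.0196, 1/51=0.0196, 28/51=0.5490, 21/51=0.4118
Proportions for Etheostoma spectabile (n=234): 141/234=0.6026, 20/234=0.0855, 16/234=0.0684, 57/234=0.2436
Proportions for Etheostoma caeruleum (n=225): 95/225=0.4222, 93/225=0.4133, 18/225=0.0800, 19/225=0.0844
Σp_nigrᵢ² = 0.0196² + 0.0196² + 0.5490² + 0.4118² = 0.000384 + 0.000384 + 0.301401 + 0.169579 = 0.471748
B_nigr = 1 / 0.471748 = 2.1198
Σp_specᵢ² = 0.6026² + 0.0855² + 0.0684² + 0.2436² = 0.363127 + 0.007310 + 0.004679 + 0.059341 = 0.434457
B_spec = 1 / 0.434457 = 2.3017
Σp_caerᵢ² = 0.4222² + 0.4133² + 0.0800² + 0.0844² = 0.178253 + 0.170817 + 0.006400 + 0.007123 = 0.362593
B_caer = 1 / 0.362593 = 2.7579
Ranking by B (broadest → narrowest): Etheostoma caeruleum (2.76) > Etheostoma spectabile (2.30) > Etheostoma nigrum (2.12)

Etheostoma caeruleum > Etheostoma spectabile > Etheostoma nigrum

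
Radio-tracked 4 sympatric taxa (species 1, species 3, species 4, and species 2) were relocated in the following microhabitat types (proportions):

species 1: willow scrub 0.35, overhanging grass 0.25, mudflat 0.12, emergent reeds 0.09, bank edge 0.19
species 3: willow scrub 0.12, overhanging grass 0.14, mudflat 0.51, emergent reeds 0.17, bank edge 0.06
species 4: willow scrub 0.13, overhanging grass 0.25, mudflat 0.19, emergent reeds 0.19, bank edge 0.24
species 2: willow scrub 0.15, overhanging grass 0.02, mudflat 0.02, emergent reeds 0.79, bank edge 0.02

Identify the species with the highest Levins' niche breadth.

species 4

Σp_1ᵢ² = 0.35² + 0.25² + 0.12² + 0.09² + 0.19² = 0.1225 + 0.0625 + 0.0144 + 0.0081 + 0.0361 = 0.2436
B_1 = 1 / 0.2436 = 4.1051
Σp_3ᵢ² = 0.12² + 0.14² + 0.51² + 0.17² + 0.06² = 0.0144 + 0.0196 + 0.2601 + 0.0289 + 0.0036 = 0.3266
B_3 = 1 / 0.3266 = 3.0618
Σp_4ᵢ² = 0.13² + 0.25² + 0.19² + 0.19² + 0.24² = 0.0169 + 0.0625 + 0.0361 + 0.0361 + 0.0576 = 0.2092
B_4 = 1 / 0.2092 = 4.7801
Σp_2ᵢ² = 0.15² + 0.02² + 0.02² + 0.79² + 0.02² = 0.0225 + 0.0004 + 0.0004 + 0.6241 + 0.0004 = 0.6478
B_2 = 1 / 0.6478 = 1.5437
Highest B → broadest niche (most generalist): species 4 (B = 4.78).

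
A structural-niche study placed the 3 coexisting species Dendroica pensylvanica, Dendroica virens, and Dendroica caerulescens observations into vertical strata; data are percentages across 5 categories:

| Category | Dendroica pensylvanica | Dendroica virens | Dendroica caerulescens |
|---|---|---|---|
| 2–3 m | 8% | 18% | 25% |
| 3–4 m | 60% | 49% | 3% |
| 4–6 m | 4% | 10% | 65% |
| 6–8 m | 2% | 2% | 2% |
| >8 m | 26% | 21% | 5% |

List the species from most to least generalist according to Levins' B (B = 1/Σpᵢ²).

Dendroica virens > Dendroica pensylvanica > Dendroica caerulescens

Convert percentages to proportions (divide by 100).
Σp_pensᵢ² = 0.08² + 0.60² + 0.04² + 0.02² + 0.26² = 0.0064 + 0.3600 + 0.0016 + 0.0004 + 0.0676 = 0.4360
B_pens = 1 / 0.4360 = 2.2936
Σp_vireᵢ² = 0.18² + 0.49² + 0.10² + 0.02² + 0.21² = 0.0324 + 0.2401 + 0.0100 + 0.0004 + 0.0441 = 0.3270
B_vire = 1 / 0.3270 = 3.0581
Σp_caerᵢ² = 0.25² + 0.03² + 0.65² + 0.02² + 0.05² = 0.0625 + 0.0009 + 0.4225 + 0.0004 + 0.0025 = 0.4888
B_caer = 1 / 0.4888 = 2.0458
Ranking by B (broadest → narrowest): Dendroica virens (3.06) > Dendroica pensylvanica (2.29) > Dendroica caerulescens (2.05)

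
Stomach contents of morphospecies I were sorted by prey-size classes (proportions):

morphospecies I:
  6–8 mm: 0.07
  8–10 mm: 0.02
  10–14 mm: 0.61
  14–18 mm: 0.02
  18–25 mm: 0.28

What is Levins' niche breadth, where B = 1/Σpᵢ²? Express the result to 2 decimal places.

Σpᵢ² = 0.07² + 0.02² + 0.61² + 0.02² + 0.28² = 0.0049 + 0.0004 + 0.3721 + 0.0004 + 0.0784 = 0.4562
B = 1 / 0.4562 = 2.1920

2.19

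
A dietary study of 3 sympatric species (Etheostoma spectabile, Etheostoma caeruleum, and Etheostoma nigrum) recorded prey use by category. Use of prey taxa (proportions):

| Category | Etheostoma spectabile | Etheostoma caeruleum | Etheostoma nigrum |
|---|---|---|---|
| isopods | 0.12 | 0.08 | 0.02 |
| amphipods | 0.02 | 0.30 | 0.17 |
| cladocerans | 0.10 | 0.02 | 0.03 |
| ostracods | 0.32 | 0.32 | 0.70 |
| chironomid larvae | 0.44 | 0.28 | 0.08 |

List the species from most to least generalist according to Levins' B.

Etheostoma caeruleum > Etheostoma spectabile > Etheostoma nigrum

Σp_specᵢ² = 0.12² + 0.02² + 0.10² + 0.32² + 0.44² = 0.0144 + 0.0004 + 0.0100 + 0.1024 + 0.1936 = 0.3208
B_spec = 1 / 0.3208 = 3.1172
Σp_caerᵢ² = 0.08² + 0.30² + 0.02² + 0.32² + 0.28² = 0.0064 + 0.0900 + 0.0004 + 0.1024 + 0.0784 = 0.2776
B_caer = 1 / 0.2776 = 3.6023
Σp_nigrᵢ² = 0.02² + 0.17² + 0.03² + 0.70² + 0.08² = 0.0004 + 0.0289 + 0.0009 + 0.4900 + 0.0064 = 0.5266
B_nigr = 1 / 0.5266 = 1.8990
Ranking by B (broadest → narrowest): Etheostoma caeruleum (3.60) > Etheostoma spectabile (3.12) > Etheostoma nigrum (1.90)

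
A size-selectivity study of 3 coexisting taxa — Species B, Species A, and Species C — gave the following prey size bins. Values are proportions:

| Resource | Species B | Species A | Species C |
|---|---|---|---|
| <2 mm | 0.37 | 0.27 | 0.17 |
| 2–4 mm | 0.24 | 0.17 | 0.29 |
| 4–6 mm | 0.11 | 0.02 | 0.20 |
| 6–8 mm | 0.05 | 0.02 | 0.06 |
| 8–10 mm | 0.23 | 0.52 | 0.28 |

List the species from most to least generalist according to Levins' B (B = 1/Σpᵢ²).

Σp_Bᵢ² = 0.37² + 0.24² + 0.11² + 0.05² + 0.23² = 0.1369 + 0.0576 + 0.0121 + 0.0025 + 0.0529 = 0.2620
B_B = 1 / 0.2620 = 3.8168
Σp_Aᵢ² = 0.27² + 0.17² + 0.02² + 0.02² + 0.52² = 0.0729 + 0.0289 + 0.0004 + 0.0004 + 0.2704 = 0.3730
B_A = 1 / 0.3730 = 2.6810
Σp_Cᵢ² = 0.17² + 0.29² + 0.20² + 0.06² + 0.28² = 0.0289 + 0.0841 + 0.0400 + 0.0036 + 0.0784 = 0.2350
B_C = 1 / 0.2350 = 4.2553
Ranking by B (broadest → narrowest): Species C (4.26) > Species B (3.82) > Species A (2.68)

Species C > Species B > Species A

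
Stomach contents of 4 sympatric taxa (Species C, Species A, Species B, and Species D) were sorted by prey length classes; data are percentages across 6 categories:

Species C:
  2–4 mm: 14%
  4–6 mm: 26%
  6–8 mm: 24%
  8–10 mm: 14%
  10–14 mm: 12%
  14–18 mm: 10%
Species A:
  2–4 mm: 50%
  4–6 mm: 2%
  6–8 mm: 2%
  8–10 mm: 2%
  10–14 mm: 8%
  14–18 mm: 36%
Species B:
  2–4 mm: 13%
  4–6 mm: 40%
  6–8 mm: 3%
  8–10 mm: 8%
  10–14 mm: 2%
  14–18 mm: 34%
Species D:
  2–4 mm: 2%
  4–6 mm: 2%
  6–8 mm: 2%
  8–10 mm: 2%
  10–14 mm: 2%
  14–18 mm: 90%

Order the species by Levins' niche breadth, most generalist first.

Species C > Species B > Species A > Species D

Convert percentages to proportions (divide by 100).
Σp_Cᵢ² = 0.14² + 0.26² + 0.24² + 0.14² + 0.12² + 0.10² = 0.0196 + 0.0676 + 0.0576 + 0.0196 + 0.0144 + 0.0100 = 0.1888
B_C = 1 / 0.1888 = 5.2966
Σp_Aᵢ² = 0.50² + 0.02² + 0.02² + 0.02² + 0.08² + 0.36² = 0.2500 + 0.0004 + 0.0004 + 0.0004 + 0.0064 + 0.1296 = 0.3872
B_A = 1 / 0.3872 = 2.5826
Σp_Bᵢ² = 0.13² + 0.40² + 0.03² + 0.08² + 0.02² + 0.34² = 0.0169 + 0.1600 + 0.0009 + 0.0064 + 0.0004 + 0.1156 = 0.3002
B_B = 1 / 0.3002 = 3.3311
Σp_Dᵢ² = 0.02² + 0.02² + 0.02² + 0.02² + 0.02² + 0.90² = 0.0004 + 0.0004 + 0.0004 + 0.0004 + 0.0004 + 0.8100 = 0.8120
B_D = 1 / 0.8120 = 1.2315
Ranking by B (broadest → narrowest): Species C (5.30) > Species B (3.33) > Species A (2.58) > Species D (1.23)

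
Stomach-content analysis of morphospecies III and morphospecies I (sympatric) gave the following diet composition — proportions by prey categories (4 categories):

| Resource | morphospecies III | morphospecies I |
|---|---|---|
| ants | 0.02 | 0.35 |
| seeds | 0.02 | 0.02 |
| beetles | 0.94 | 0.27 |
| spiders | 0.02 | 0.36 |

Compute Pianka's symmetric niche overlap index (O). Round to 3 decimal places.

Σ p₁ᵢp₂ᵢ = 0.0070 + 0.0004 + 0.2538 + 0.0072 = 0.2684
Σp_1ᵢ² = 0.02² + 0.02² + 0.94² + 0.02² = 0.0004 + 0.0004 + 0.8836 + 0.0004 = 0.8848
Σp_2ᵢ² = 0.35² + 0.02² + 0.27² + 0.36² = 0.1225 + 0.0004 + 0.0729 + 0.1296 = 0.3254
O = 0.2684 / √(0.8848 × 0.3254) = 0.2684 / 0.536576 = 0.50021

0.500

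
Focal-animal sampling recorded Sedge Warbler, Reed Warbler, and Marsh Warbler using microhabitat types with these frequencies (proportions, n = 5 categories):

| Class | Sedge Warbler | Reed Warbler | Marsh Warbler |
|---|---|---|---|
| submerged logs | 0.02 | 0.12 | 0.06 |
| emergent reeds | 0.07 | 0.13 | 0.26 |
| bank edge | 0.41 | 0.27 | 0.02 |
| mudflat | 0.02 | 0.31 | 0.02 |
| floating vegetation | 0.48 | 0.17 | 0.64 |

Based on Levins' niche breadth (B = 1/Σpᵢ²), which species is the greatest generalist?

Reed Warbler

Σp_Sedgᵢ² = 0.02² + 0.07² + 0.41² + 0.02² + 0.48² = 0.0004 + 0.0049 + 0.1681 + 0.0004 + 0.2304 = 0.4042
B_Sedg = 1 / 0.4042 = 2.4740
Σp_Reedᵢ² = 0.12² + 0.13² + 0.27² + 0.31² + 0.17² = 0.0144 + 0.0169 + 0.0729 + 0.0961 + 0.0289 = 0.2292
B_Reed = 1 / 0.2292 = 4.3630
Σp_Marsᵢ² = 0.06² + 0.26² + 0.02² + 0.02² + 0.64² = 0.0036 + 0.0676 + 0.0004 + 0.0004 + 0.4096 = 0.4816
B_Mars = 1 / 0.4816 = 2.0764
Highest B → broadest niche (most generalist): Reed Warbler (B = 4.36).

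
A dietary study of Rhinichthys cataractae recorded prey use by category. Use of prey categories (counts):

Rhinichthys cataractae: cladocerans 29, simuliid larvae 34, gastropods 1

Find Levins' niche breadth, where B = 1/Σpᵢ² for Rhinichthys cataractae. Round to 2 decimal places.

2.05

Proportions for Rhinichthys cataractae (n=64): 29/64=0.4531, 34/64=0.5313, 1/64=0.0156
Σpᵢ² = 0.4531² + 0.5313² + 0.0156² = 0.205300 + 0.282280 + 0.000243 = 0.487823
B = 1 / 0.487823 = 2.0499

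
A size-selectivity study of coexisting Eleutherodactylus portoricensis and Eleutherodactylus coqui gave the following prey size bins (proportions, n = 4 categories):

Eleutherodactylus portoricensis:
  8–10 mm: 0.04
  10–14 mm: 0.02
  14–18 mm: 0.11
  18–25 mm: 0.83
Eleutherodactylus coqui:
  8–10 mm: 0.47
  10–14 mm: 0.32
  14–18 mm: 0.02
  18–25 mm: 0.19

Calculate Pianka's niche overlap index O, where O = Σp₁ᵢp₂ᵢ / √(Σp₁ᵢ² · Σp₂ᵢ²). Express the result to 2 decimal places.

0.37

Σ p₁ᵢp₂ᵢ = 0.0188 + 0.0064 + 0.0022 + 0.1577 = 0.1851
Σp_1ᵢ² = 0.04² + 0.02² + 0.11² + 0.83² = 0.0016 + 0.0004 + 0.0121 + 0.6889 = 0.7030
Σp_2ᵢ² = 0.47² + 0.32² + 0.02² + 0.19² = 0.2209 + 0.1024 + 0.0004 + 0.0361 = 0.3598
O = 0.1851 / √(0.7030 × 0.3598) = 0.1851 / 0.50293 = 0.3680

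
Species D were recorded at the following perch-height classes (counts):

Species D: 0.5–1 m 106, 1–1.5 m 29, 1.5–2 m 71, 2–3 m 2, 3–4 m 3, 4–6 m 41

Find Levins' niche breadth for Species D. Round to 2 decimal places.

3.38

Proportions for Species D (n=252): 106/252=0.4206, 29/252=0.1151, 71/252=0.2817, 2/252=0.0079, 3/252=0.0119, 41/252=0.1627
Σpᵢ² = 0.4206² + 0.1151² + 0.2817² + 0.0079² + 0.0119² + 0.1627² = 0.176904 + 0.013248 + 0.079355 + 0.000062 + 0.000142 + 0.026471 = 0.296182
B = 1 / 0.296182 = 3.3763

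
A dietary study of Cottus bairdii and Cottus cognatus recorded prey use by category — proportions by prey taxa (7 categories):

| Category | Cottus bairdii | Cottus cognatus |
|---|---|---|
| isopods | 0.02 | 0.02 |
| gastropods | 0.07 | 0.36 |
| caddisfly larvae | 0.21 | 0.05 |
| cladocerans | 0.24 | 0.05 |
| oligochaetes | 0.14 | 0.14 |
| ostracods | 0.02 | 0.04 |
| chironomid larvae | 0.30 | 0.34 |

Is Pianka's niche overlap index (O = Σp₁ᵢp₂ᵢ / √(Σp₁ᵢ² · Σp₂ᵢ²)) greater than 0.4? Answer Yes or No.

Σ p₁ᵢp₂ᵢ = 0.0004 + 0.0252 + 0.0105 + 0.0120 + 0.0196 + 0.0008 + 0.1020 = 0.1705
Σp_1ᵢ² = 0.02² + 0.07² + 0.21² + 0.24² + 0.14² + 0.02² + 0.30² = 0.0004 + 0.0049 + 0.0441 + 0.0576 + 0.0196 + 0.0004 + 0.0900 = 0.2170
Σp_2ᵢ² = 0.02² + 0.36² + 0.05² + 0.05² + 0.14² + 0.04² + 0.34² = 0.0004 + 0.1296 + 0.0025 + 0.0025 + 0.0196 + 0.0016 + 0.1156 = 0.2718
O = 0.1705 / √(0.2170 × 0.2718) = 0.1705 / 0.24286 = 0.7021
O = 0.7021 > 0.4 → Yes.

Yes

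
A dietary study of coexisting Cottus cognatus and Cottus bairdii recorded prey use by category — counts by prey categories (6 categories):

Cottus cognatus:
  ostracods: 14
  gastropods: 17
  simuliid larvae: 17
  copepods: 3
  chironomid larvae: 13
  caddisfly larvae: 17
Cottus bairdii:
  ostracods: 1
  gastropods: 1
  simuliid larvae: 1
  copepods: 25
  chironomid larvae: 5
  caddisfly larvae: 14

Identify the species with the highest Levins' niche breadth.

Proportions for Cottus cognatus (n=81): 14/81=0.1728, 17/81=0.2099, 17/81=0.2099, 3/81=0.0370, 13/81=0.1605, 17/81=0.2099
Proportions for Cottus bairdii (n=47): 1/47=0.0213, 1/47=0.0213, 1/47=0.0213, 25/47=0.5319, 5/47=0.1064, 14/47=0.2979
Σp_cognᵢ² = 0.1728² + 0.2099² + 0.2099² + 0.0370² + 0.1605² + 0.2099² = 0.029860 + 0.044058 + 0.044058 + 0.001369 + 0.025760 + 0.044058 = 0.189163
B_cogn = 1 / 0.189163 = 5.2864
Σp_bairᵢ² = 0.0213² + 0.0213² + 0.0213² + 0.5319² + 0.1064² + 0.2979² = 0.000454 + 0.000454 + 0.000454 + 0.282918 + 0.011321 + 0.088744 = 0.384345
B_bair = 1 / 0.384345 = 2.6018
Highest B → broadest niche (most generalist): Cottus cognatus (B = 5.29).

Cottus cognatus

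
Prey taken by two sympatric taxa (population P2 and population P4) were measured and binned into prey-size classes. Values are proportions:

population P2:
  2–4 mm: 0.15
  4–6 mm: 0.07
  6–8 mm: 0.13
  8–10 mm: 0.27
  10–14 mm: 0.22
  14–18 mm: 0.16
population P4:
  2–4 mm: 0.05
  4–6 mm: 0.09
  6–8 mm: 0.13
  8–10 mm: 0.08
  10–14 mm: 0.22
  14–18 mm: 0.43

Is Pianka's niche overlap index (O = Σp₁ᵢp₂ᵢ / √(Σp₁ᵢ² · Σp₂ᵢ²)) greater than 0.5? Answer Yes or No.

Σ p₁ᵢp₂ᵢ = 0.0075 + 0.0063 + 0.0169 + 0.0216 + 0.0484 + 0.0688 = 0.1695
Σp_1ᵢ² = 0.15² + 0.07² + 0.13² + 0.27² + 0.22² + 0.16² = 0.0225 + 0.0049 + 0.0169 + 0.0729 + 0.0484 + 0.0256 = 0.1912
Σp_2ᵢ² = 0.05² + 0.09² + 0.13² + 0.08² + 0.22² + 0.43² = 0.0025 + 0.0081 + 0.0169 + 0.0064 + 0.0484 + 0.1849 = 0.2672
O = 0.1695 / √(0.1912 × 0.2672) = 0.1695 / 0.22603 = 0.7499
O = 0.7499 > 0.5 → Yes.

Yes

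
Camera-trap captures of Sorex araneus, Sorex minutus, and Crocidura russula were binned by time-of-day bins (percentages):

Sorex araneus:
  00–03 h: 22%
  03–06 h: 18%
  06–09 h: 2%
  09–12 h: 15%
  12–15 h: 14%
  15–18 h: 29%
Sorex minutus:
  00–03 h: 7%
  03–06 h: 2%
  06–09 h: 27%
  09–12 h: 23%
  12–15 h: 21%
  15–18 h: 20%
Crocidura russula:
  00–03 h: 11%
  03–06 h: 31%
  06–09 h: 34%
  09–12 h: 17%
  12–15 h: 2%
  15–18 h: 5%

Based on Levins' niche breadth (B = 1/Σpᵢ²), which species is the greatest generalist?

Sorex araneus

Convert percentages to proportions (divide by 100).
Σp_aranᵢ² = 0.22² + 0.18² + 0.02² + 0.15² + 0.14² + 0.29² = 0.0484 + 0.0324 + 0.0004 + 0.0225 + 0.0196 + 0.0841 = 0.2074
B_aran = 1 / 0.2074 = 4.8216
Σp_minuᵢ² = 0.07² + 0.02² + 0.27² + 0.23² + 0.21² + 0.20² = 0.0049 + 0.0004 + 0.0729 + 0.0529 + 0.0441 + 0.0400 = 0.2152
B_minu = 1 / 0.2152 = 4.6468
Σp_russᵢ² = 0.11² + 0.31² + 0.34² + 0.17² + 0.02² + 0.05² = 0.0121 + 0.0961 + 0.1156 + 0.0289 + 0.0004 + 0.0025 = 0.2556
B_russ = 1 / 0.2556 = 3.9124
Highest B → broadest niche (most generalist): Sorex araneus (B = 4.82).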